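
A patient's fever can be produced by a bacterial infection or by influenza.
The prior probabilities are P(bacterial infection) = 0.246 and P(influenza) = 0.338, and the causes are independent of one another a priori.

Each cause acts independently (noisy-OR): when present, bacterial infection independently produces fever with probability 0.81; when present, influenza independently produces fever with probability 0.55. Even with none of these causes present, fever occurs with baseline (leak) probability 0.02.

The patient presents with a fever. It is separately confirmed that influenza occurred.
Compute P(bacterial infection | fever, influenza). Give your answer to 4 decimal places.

Under noisy-OR, P(fever | causes) = 1 − (1−0.02)·∏(1−qᵢ) over the active causes.
Enumerate both values of bacterial infection and weight by the priors:
  P(fever | influenza) = 0.559×0.754 + 0.91621×0.246
        = 0.421486 + 0.225388 = 0.646874
Keeping only the bacterial infection-present terms gives 0.225388, so
  P(bacterial infection | fever, influenza) = 0.225388 / 0.646874 ≈ 0.3484

P(bacterial infection | fever, influenza) ≈ 0.3484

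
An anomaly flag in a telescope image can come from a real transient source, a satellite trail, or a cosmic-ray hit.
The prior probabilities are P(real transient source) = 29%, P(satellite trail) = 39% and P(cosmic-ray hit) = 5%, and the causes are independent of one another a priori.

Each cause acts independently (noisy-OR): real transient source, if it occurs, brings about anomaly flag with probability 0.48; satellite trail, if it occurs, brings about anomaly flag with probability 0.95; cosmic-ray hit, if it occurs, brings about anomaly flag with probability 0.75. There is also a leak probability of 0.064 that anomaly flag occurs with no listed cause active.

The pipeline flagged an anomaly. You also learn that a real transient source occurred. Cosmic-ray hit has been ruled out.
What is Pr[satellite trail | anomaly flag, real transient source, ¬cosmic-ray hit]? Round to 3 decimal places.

Pr[satellite trail | anomaly flag, real transient source, ¬cosmic-ray hit] ≈ 0.549

Under noisy-OR, P(anomaly flag | causes) = 1 − (1−0.064)·∏(1−qᵢ) over the active causes.
Sum P(anomaly flag|·) weighted by the priors over both values of satellite trail:
  P(anomaly flag | real transient source, ¬cosmic-ray hit) = 0.51328*0.61 + 0.975664*0.39
        = 0.313101 + 0.380509 = 0.693610
The terms with satellite trail present sum to 0.380509, so
  P(satellite trail | anomaly flag, real transient source, ¬cosmic-ray hit) = 0.380509 / 0.693610 ≈ 0.549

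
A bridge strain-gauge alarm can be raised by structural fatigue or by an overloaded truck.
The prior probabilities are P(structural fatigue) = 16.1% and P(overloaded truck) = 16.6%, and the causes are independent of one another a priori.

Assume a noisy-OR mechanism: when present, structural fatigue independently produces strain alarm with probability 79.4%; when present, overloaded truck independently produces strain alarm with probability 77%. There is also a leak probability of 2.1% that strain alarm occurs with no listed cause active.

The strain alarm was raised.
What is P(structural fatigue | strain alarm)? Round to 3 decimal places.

P(structural fatigue | strain alarm) ≈ 0.520

Under noisy-OR, P(strain alarm | causes) = 1 − (1−0.021)·∏(1−qᵢ) over the active causes.
Numerator (weight on configurations with structural fatigue): 0.107194 + 0.025486 = 0.132680
Normalizer over all consistent configurations: 0.021·0.839·0.834 + 0.77483·0.839·0.166 + 0.798326·0.161·0.834 + 0.953615·0.161·0.166 = 0.255288
P(structural fatigue | strain alarm) = 0.132680/0.255288 ≈ 0.520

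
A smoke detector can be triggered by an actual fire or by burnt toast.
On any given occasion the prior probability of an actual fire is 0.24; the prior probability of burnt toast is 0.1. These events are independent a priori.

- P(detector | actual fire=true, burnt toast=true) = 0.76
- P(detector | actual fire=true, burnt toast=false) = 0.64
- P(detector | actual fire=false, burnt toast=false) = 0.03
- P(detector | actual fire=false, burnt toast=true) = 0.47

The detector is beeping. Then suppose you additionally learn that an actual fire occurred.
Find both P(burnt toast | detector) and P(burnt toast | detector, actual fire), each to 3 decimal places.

Numerator (weight on configurations with burnt toast): 0.035720 + 0.018240 = 0.053960
Normalizer over all consistent configurations: 0.03*0.76*0.9 + 0.47*0.76*0.1 + 0.64*0.24*0.9 + 0.76*0.24*0.1 = 0.212720
P(burnt toast | detector) = 0.053960/0.212720 ≈ 0.254

Now condition on the additional information:
Sum P(detector|·) weighted by the priors over both values of burnt toast:
  P(detector | actual fire) = 0.64·0.9 + 0.76·0.1
        = 0.576000 + 0.076000 = 0.652000
The terms with burnt toast present sum to 0.076000, so
  P(burnt toast | detector, actual fire) = 0.076000 / 0.652000 ≈ 0.117
This is intercausal reasoning (explaining away): once actual fire accounts for the detector, burnt toast becomes less likely.

P(burnt toast | detector) ≈ 0.254; P(burnt toast | detector, actual fire) ≈ 0.117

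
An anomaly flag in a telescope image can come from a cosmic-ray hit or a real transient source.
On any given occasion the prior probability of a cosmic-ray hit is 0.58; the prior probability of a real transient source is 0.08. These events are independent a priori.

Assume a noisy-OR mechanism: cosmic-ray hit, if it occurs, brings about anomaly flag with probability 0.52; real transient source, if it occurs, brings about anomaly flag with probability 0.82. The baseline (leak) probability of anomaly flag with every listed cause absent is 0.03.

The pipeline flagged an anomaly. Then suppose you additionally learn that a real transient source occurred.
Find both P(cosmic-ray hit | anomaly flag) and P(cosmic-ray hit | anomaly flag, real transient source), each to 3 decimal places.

P(cosmic-ray hit | anomaly flag) ≈ 0.893; P(cosmic-ray hit | anomaly flag, real transient source) ≈ 0.605

Under noisy-OR, P(anomaly flag | causes) = 1 − (1−0.03)·∏(1−qᵢ) over the active causes.
Sum P(anomaly flag|·) weighted by the priors over the 4 (cosmic-ray hit, real transient source) configurations:
  P(anomaly flag) = 0.03·0.42·0.92 + 0.8254·0.42·0.08 + 0.5344·0.58·0.92 + 0.916192·0.58·0.08
        = 0.011592 + 0.027733 + 0.285156 + 0.042511 = 0.366992
The terms with cosmic-ray hit present sum to 0.327667, so
  P(cosmic-ray hit | anomaly flag) = 0.327667 / 0.366992 ≈ 0.893

Now condition on the additional information:
Enumerate both values of cosmic-ray hit and weight by the priors:
  P(anomaly flag | real transient source) = 0.8254×0.42 + 0.916192×0.58
        = 0.346668 + 0.531391 = 0.878059
Keeping only the cosmic-ray hit-present terms gives 0.531391, so
  P(cosmic-ray hit | anomaly flag, real transient source) = 0.531391 / 0.878059 ≈ 0.605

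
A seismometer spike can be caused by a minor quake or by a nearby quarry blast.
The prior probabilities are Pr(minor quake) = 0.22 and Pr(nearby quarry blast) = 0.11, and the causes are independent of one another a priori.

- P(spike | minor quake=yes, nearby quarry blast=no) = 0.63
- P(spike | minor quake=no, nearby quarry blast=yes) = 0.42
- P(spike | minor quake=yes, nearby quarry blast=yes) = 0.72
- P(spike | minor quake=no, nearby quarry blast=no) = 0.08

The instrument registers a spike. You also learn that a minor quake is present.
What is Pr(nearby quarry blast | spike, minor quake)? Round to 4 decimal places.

Weight on nearby quarry blast=true, given the evidence: 0.72×0.11 = 0.079200
The normalizing constant is 0.63×0.89 + 0.72×0.11 = 0.639900
P(nearby quarry blast | spike, minor quake) = 0.079200/0.639900 ≈ 0.1238

Pr(nearby quarry blast | spike, minor quake) ≈ 0.1238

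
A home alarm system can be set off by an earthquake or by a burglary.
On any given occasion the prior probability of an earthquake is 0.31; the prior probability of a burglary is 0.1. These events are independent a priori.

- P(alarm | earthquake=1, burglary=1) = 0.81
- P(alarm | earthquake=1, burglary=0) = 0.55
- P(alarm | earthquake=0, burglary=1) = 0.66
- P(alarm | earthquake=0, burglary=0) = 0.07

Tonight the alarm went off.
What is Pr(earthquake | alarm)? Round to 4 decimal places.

Pr(earthquake | alarm) ≈ 0.6673

P(alarm) = 0.07*0.69*0.9 + 0.66*0.69*0.1 + 0.55*0.31*0.9 + 0.81*0.31*0.1 = 0.043470 + 0.045540 + 0.153450 + 0.025110 = 0.267570
The earthquake-present share is 0.153450 + 0.025110 = 0.178560.
P(earthquake | alarm) = 0.178560 / 0.267570 ≈ 0.6673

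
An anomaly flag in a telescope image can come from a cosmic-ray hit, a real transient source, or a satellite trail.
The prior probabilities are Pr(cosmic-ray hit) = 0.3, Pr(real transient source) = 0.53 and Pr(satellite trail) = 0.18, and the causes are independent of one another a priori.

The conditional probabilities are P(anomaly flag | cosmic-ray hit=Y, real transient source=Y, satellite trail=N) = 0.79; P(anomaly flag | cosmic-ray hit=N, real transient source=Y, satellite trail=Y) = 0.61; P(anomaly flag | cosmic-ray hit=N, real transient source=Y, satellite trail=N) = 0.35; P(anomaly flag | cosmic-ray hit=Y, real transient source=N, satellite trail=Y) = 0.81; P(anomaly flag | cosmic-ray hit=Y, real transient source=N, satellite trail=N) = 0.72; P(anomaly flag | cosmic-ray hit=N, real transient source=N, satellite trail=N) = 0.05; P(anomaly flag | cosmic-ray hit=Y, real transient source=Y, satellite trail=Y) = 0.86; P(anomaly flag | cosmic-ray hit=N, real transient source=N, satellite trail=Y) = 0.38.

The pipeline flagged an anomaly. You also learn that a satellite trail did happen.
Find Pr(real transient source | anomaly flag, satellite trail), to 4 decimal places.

P(anomaly flag | satellite trail) = 0.38·0.7·0.47 + 0.61·0.7·0.53 + 0.81·0.3·0.47 + 0.86·0.3·0.53 = 0.125020 + 0.226310 + 0.114210 + 0.136740 = 0.602280
The real transient source-present share is 0.226310 + 0.136740 = 0.363050.
Hence the posterior is 0.363050/0.602280 ≈ 0.6028.

Pr(real transient source | anomaly flag, satellite trail) ≈ 0.6028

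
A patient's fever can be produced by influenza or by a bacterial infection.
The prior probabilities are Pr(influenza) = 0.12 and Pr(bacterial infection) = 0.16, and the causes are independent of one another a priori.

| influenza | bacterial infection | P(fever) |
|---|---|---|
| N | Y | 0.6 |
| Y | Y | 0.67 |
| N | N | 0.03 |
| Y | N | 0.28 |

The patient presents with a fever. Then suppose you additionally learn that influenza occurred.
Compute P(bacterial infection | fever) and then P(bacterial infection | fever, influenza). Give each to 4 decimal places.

For the numerator, keep only bacterial infection=true terms: 0.084480 + 0.012864 = 0.097344
Denominator P(fever): 0.03·0.88·0.84 + 0.6·0.88·0.16 + 0.28·0.12·0.84 + 0.67·0.12·0.16 = 0.147744
Posterior = 0.097344 / 0.147744 ≈ 0.6589

Now condition on the additional information:
For the numerator, keep only bacterial infection=true terms: 0.67·0.16 = 0.107200
The normalizing constant is 0.28·0.84 + 0.67·0.16 = 0.342400
Posterior = 0.107200 / 0.342400 ≈ 0.3131
This is intercausal reasoning (explaining away): once influenza accounts for the fever, bacterial infection becomes less likely.

P(bacterial infection | fever) ≈ 0.6589; P(bacterial infection | fever, influenza) ≈ 0.3131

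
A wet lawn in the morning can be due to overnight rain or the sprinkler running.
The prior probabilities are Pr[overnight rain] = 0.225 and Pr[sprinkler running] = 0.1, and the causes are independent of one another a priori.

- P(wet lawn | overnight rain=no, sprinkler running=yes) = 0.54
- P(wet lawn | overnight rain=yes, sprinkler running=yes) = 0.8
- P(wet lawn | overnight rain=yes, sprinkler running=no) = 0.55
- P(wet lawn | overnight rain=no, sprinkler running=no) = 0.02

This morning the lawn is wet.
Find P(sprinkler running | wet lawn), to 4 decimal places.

P(sprinkler running | wet lawn) ≈ 0.3232

For the numerator, keep only sprinkler running=true terms: 0.041850 + 0.018000 = 0.059850
Normalizer over all consistent configurations: 0.02·0.775·0.9 + 0.54·0.775·0.1 + 0.55·0.225·0.9 + 0.8·0.225·0.1 = 0.185175
P(sprinkler running | wet lawn) = 0.059850/0.185175 ≈ 0.3232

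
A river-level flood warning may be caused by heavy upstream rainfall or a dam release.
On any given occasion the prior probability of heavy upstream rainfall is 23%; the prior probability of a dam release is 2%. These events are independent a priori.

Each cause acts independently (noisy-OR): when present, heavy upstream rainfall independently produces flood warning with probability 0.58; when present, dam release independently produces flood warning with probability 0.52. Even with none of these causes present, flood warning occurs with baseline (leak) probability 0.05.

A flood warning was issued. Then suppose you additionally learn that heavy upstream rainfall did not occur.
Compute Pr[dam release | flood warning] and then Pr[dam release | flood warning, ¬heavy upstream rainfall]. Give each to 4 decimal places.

Under noisy-OR, P(flood warning | causes) = 1 − (1−0.05)·∏(1−qᵢ) over the active causes.
For the numerator, keep only dam release=true terms: 0.008378 + 0.003719 = 0.012097
Normalizer over all consistent configurations: 0.05*0.77*0.98 + 0.544*0.77*0.02 + 0.601*0.23*0.98 + 0.80848*0.23*0.02 = 0.185292
Posterior = 0.012097 / 0.185292 ≈ 0.0653

With the extra evidence:
For the numerator, keep only dam release=true terms: 0.544·0.02 = 0.010880
Normalizer over all consistent configurations: 0.05·0.98 + 0.544·0.02 = 0.059880
P(dam release | flood warning, ¬heavy upstream rainfall) = 0.010880/0.059880 ≈ 0.1817

Pr[dam release | flood warning] ≈ 0.0653; Pr[dam release | flood warning, ¬heavy upstream rainfall] ≈ 0.1817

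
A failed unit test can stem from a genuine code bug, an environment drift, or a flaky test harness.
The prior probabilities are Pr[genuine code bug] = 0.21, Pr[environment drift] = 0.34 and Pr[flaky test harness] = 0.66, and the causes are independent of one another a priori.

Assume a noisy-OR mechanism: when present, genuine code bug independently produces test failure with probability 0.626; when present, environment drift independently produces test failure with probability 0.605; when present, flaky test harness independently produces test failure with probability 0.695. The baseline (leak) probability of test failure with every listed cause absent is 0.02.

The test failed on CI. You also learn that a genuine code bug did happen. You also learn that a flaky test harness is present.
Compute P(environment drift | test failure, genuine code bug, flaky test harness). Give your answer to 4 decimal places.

Under noisy-OR, P(test failure | causes) = 1 − (1−0.02)·∏(1−qᵢ) over the active causes.
For the numerator, keep only environment drift=true terms: 0.955844*0.34 = 0.324987
The normalizing constant is 0.888211*0.66 + 0.955844*0.34 = 0.911206
P(environment drift | test failure, genuine code bug, flaky test harness) = 0.324987/0.911206 ≈ 0.3567

P(environment drift | test failure, genuine code bug, flaky test harness) ≈ 0.3567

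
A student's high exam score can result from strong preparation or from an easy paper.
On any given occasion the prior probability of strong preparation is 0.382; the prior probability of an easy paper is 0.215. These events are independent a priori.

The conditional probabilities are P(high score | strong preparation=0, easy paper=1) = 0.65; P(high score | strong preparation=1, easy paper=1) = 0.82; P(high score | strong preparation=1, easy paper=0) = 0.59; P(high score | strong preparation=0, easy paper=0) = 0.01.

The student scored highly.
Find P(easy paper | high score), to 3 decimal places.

P(easy paper | high score) ≈ 0.458

For the numerator, keep only easy paper=true terms: 0.086365 + 0.067347 = 0.153712
Normalizer over all consistent configurations: 0.01·0.618·0.785 + 0.65·0.618·0.215 + 0.59·0.382·0.785 + 0.82·0.382·0.215 = 0.335486
P(easy paper | high score) = 0.153712/0.335486 ≈ 0.458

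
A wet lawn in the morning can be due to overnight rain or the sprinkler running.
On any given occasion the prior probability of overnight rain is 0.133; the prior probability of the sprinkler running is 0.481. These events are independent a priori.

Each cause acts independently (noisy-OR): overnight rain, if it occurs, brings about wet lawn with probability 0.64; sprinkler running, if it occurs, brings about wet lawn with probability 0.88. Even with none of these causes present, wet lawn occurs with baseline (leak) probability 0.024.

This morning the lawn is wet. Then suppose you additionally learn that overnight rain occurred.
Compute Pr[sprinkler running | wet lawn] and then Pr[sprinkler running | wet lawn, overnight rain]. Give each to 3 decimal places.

Under noisy-OR, P(wet lawn | causes) = 1 − (1−0.024)·∏(1−qᵢ) over the active causes.
P(wet lawn) = 0.024*0.867*0.519 + 0.88288*0.867*0.481 + 0.64864*0.133*0.519 + 0.957837*0.133*0.481 = 0.010799 + 0.368185 + 0.044774 + 0.061276 = 0.485034
Restricting to configurations with sprinkler running present: 0.368185 + 0.061276 = 0.429461.
Hence the posterior is 0.429461/0.485034 ≈ 0.885.

With the extra evidence:
P(wet lawn | overnight rain) = 0.64864*0.519 + 0.957837*0.481 = 0.336644 + 0.460720 = 0.797364
Of this, 0.460720 comes from 0.957837*0.481 (the sprinkler running=true cases).
So P(sprinkler running | wet lawn, overnight rain) = 0.460720/0.797364 ≈ 0.578.
The drop from 0.885 to 0.578 is the explaining-away (discounting) effect.

Pr[sprinkler running | wet lawn] ≈ 0.885; Pr[sprinkler running | wet lawn, overnight rain] ≈ 0.578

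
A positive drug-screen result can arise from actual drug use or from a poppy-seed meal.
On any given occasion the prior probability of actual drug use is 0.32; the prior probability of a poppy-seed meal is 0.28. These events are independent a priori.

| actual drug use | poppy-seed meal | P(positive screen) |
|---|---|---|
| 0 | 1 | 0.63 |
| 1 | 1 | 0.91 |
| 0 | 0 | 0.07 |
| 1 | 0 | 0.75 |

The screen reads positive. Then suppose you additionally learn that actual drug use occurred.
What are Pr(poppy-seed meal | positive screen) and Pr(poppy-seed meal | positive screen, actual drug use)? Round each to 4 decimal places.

Pr(poppy-seed meal | positive screen) ≈ 0.4932; Pr(poppy-seed meal | positive screen, actual drug use) ≈ 0.3206

P(positive screen) = 0.07·0.68·0.72 + 0.63·0.68·0.28 + 0.75·0.32·0.72 + 0.91·0.32·0.28 = 0.034272 + 0.119952 + 0.172800 + 0.081536 = 0.408560
Restricting to configurations with poppy-seed meal present: 0.119952 + 0.081536 = 0.201488.
So P(poppy-seed meal | positive screen) = 0.201488/0.408560 ≈ 0.4932.

Now condition on the additional information:
P(positive screen | actual drug use) = 0.75·0.72 + 0.91·0.28 = 0.540000 + 0.254800 = 0.794800
The poppy-seed meal-present share is 0.91·0.28 = 0.254800.
Hence the posterior is 0.254800/0.794800 ≈ 0.3206.
Conditioning on actual drug use lowers the posterior on poppy-seed meal: the classic explaining-away effect in a common-effect structure.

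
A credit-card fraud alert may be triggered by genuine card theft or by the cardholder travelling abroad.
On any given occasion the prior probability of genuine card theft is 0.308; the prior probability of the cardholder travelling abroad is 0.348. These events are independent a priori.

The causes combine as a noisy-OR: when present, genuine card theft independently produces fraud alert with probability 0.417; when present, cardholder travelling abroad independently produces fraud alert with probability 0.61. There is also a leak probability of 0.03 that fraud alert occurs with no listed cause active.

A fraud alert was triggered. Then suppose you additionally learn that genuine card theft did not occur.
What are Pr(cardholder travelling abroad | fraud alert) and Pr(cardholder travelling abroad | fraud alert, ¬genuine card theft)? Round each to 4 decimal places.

Pr(cardholder travelling abroad | fraud alert) ≈ 0.6983; Pr(cardholder travelling abroad | fraud alert, ¬genuine card theft) ≈ 0.9171

Under noisy-OR, P(fraud alert | causes) = 1 − (1−0.03)·∏(1−qᵢ) over the active causes.
For the numerator, keep only cardholder travelling abroad=true terms: 0.149715 + 0.083545 = 0.233260
Denominator P(fraud alert): 0.03×0.692×0.652 + 0.6217×0.692×0.348 + 0.43449×0.308×0.652 + 0.779451×0.308×0.348 = 0.334049
P(cardholder travelling abroad | fraud alert) = 0.233260/0.334049 ≈ 0.6983

Now also conditioning on genuine card theft≠true:
Weight on cardholder travelling abroad=true, given the evidence: 0.6217×0.348 = 0.216352
The normalizing constant is 0.03×0.652 + 0.6217×0.348 = 0.235912
Posterior = 0.216352 / 0.235912 ≈ 0.9171
With genuine card theft excluded, cardholder travelling abroad must carry more of the explanatory weight for the fraud alert.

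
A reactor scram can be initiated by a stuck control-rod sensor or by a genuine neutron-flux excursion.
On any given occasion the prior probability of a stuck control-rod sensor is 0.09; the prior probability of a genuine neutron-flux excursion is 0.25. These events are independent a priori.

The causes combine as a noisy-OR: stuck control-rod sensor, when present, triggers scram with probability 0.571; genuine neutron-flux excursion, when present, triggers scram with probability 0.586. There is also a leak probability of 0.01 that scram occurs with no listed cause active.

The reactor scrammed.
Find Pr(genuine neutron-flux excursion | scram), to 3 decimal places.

Under noisy-OR, P(scram | causes) = 1 − (1−0.01)·∏(1−qᵢ) over the active causes.
By total probability over the 4 (stuck control-rod sensor, genuine neutron-flux excursion) configurations:
  P(scram) = 0.01·0.91·0.75 + 0.59014·0.91·0.25 + 0.57529·0.09·0.75 + 0.82417·0.09·0.25
        = 0.006825 + 0.134257 + 0.038832 + 0.018544 = 0.198458
The terms with genuine neutron-flux excursion present sum to 0.152801, so
  P(genuine neutron-flux excursion | scram) = 0.152801 / 0.198458 ≈ 0.770

Pr(genuine neutron-flux excursion | scram) ≈ 0.770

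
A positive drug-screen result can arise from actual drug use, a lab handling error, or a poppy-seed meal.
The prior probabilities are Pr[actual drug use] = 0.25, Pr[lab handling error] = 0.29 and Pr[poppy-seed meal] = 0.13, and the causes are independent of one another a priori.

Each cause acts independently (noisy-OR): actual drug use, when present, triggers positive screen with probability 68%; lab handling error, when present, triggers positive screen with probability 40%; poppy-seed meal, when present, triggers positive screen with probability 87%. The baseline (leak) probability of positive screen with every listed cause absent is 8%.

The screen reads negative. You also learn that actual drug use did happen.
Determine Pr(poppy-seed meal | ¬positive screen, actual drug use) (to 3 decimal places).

Under noisy-OR, P(positive screen | causes) = 1 − (1−0.08)·∏(1−qᵢ) over the active causes.
Weight on poppy-seed meal=true, given the evidence: 0.003533 + 0.000866 = 0.004399
The normalizing constant is 0.2944×0.71×0.87 + 0.038272×0.71×0.13 + 0.17664×0.29×0.87 + 0.022963×0.29×0.13 = 0.230816
P(poppy-seed meal | ¬positive screen, actual drug use) = 0.004399/0.230816 ≈ 0.019

Pr(poppy-seed meal | ¬positive screen, actual drug use) ≈ 0.019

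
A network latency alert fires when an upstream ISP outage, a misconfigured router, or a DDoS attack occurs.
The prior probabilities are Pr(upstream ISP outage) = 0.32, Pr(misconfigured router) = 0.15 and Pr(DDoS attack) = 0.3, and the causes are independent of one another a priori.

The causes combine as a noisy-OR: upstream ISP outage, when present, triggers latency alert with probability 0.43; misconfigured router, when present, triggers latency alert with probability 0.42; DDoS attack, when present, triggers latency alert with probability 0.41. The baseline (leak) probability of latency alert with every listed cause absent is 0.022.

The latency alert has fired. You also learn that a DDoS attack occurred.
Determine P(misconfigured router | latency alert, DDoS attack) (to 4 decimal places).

Under noisy-OR, P(latency alert | causes) = 1 − (1−0.022)·∏(1−qᵢ) over the active causes.
Weight on misconfigured router=true, given the evidence: 0.067863 + 0.038843 = 0.106706
Denominator P(latency alert | DDoS attack): 0.42298·0.68·0.85 + 0.665328·0.68·0.15 + 0.671099·0.32·0.85 + 0.809237·0.32·0.15 = 0.533727
P(misconfigured router | latency alert, DDoS attack) = 0.106706/0.533727 ≈ 0.1999

P(misconfigured router | latency alert, DDoS attack) ≈ 0.1999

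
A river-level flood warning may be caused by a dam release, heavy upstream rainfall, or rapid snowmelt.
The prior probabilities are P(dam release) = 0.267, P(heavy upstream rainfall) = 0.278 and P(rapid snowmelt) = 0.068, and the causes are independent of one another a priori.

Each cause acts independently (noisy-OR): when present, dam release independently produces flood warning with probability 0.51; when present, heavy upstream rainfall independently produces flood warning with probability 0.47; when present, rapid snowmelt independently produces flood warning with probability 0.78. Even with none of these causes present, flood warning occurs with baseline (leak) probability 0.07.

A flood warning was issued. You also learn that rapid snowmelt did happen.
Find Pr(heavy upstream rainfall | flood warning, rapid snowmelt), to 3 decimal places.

Pr(heavy upstream rainfall | flood warning, rapid snowmelt) ≈ 0.298

Under noisy-OR, P(flood warning | causes) = 1 − (1−0.07)·∏(1−qᵢ) over the active causes.
By total probability over the 4 (dam release, heavy upstream rainfall) configurations:
  P(flood warning | rapid snowmelt) = 0.7954*0.733*0.722 + 0.891562*0.733*0.278 + 0.899746*0.267*0.722 + 0.946865*0.267*0.278
        = 0.420946 + 0.181677 + 0.173448 + 0.070282 = 0.846353
Configurations with heavy upstream rainfall contribute 0.251959, so
  P(heavy upstream rainfall | flood warning, rapid snowmelt) = 0.251959 / 0.846353 ≈ 0.298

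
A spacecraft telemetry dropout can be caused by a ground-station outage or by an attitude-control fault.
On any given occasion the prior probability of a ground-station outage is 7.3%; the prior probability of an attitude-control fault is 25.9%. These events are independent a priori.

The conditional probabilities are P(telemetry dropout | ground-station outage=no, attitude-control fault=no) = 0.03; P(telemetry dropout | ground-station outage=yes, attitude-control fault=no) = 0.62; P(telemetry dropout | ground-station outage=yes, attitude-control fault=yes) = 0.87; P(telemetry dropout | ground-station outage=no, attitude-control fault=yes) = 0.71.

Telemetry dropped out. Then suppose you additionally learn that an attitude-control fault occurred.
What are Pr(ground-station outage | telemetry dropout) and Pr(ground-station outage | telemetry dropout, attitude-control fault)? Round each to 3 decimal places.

For the numerator, keep only ground-station outage=true terms: 0.033538 + 0.016449 = 0.049987
The normalizing constant is 0.03·0.927·0.741 + 0.71·0.927·0.259 + 0.62·0.073·0.741 + 0.87·0.073·0.259 = 0.241060
P(ground-station outage | telemetry dropout) = 0.049987/0.241060 ≈ 0.207

Now condition on the additional information:
Numerator (weight on configurations with ground-station outage): 0.87×0.073 = 0.063510
Denominator P(telemetry dropout | attitude-control fault): 0.71×0.927 + 0.87×0.073 = 0.721680
P(ground-station outage | telemetry dropout, attitude-control fault) = 0.063510/0.721680 ≈ 0.088
The drop from 0.207 to 0.088 is the explaining-away (discounting) effect.

Pr(ground-station outage | telemetry dropout) ≈ 0.207; Pr(ground-station outage | telemetry dropout, attitude-control fault) ≈ 0.088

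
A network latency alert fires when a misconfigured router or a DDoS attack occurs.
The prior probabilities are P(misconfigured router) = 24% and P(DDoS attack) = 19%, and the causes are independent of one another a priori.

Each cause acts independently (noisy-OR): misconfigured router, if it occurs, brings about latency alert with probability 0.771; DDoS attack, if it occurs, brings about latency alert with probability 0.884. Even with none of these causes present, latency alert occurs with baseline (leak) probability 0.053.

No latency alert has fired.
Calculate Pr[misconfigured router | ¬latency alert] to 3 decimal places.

Under noisy-OR, P(latency alert | causes) = 1 − (1−0.053)·∏(1−qᵢ) over the active causes.
Weight on misconfigured router=true, given the evidence: 0.042158 + 0.001147 = 0.043305
Normalizer over all consistent configurations: 0.947*0.76*0.81 + 0.109852*0.76*0.19 + 0.216863*0.24*0.81 + 0.025156*0.24*0.19 = 0.642141
P(misconfigured router | ¬latency alert) = 0.043305/0.642141 ≈ 0.067

Pr[misconfigured router | ¬latency alert] ≈ 0.067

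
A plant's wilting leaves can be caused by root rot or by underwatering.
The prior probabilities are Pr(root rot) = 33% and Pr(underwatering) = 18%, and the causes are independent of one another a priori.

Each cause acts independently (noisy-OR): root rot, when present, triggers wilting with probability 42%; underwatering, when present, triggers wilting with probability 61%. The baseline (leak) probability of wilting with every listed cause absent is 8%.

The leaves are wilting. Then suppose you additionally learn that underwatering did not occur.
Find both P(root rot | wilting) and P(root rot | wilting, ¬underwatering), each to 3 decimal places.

Under noisy-OR, P(wilting | causes) = 1 − (1−0.08)·∏(1−qᵢ) over the active causes.
P(wilting) = 0.08·0.67·0.82 + 0.6412·0.67·0.18 + 0.4664·0.33·0.82 + 0.791896·0.33·0.18 = 0.043952 + 0.077329 + 0.126208 + 0.047039 = 0.294528
Restricting to configurations with root rot present: 0.126208 + 0.047039 = 0.173247.
So P(root rot | wilting) = 0.173247/0.294528 ≈ 0.588.

With the extra evidence:
Sum P(wilting|·) weighted by the priors over both values of root rot:
  P(wilting | ¬underwatering) = 0.08×0.67 + 0.4664×0.33
        = 0.053600 + 0.153912 = 0.207512
Configurations with root rot contribute 0.153912, so
  P(root rot | wilting, ¬underwatering) = 0.153912 / 0.207512 ≈ 0.742
With underwatering excluded, root rot must carry more of the explanatory weight for the wilting.

P(root rot | wilting) ≈ 0.588; P(root rot | wilting, ¬underwatering) ≈ 0.742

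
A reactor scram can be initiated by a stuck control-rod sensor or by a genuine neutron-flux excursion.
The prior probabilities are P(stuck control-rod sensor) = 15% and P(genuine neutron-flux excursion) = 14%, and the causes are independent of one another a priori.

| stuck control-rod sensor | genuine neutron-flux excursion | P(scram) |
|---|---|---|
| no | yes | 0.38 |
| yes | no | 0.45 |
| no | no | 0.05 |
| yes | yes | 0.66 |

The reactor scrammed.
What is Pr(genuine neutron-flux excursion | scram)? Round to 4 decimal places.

Pr(genuine neutron-flux excursion | scram) ≈ 0.3844

Enumerate the 4 (stuck control-rod sensor, genuine neutron-flux excursion) configurations and weight by the priors:
  P(scram) = 0.05×0.85×0.86 + 0.38×0.85×0.14 + 0.45×0.15×0.86 + 0.66×0.15×0.14
        = 0.036550 + 0.045220 + 0.058050 + 0.013860 = 0.153680
Keeping only the genuine neutron-flux excursion-present terms gives 0.059080, so
  P(genuine neutron-flux excursion | scram) = 0.059080 / 0.153680 ≈ 0.3844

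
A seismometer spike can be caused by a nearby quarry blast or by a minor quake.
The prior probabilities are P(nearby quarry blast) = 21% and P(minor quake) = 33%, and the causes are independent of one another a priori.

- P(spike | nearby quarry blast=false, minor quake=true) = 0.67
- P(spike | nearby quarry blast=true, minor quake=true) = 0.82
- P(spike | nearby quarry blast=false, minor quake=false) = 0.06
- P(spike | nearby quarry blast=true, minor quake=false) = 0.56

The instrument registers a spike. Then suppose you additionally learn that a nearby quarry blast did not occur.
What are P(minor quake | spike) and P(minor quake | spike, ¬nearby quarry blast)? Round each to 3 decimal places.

Sum P(spike|·) weighted by the priors over the 4 (nearby quarry blast, minor quake) configurations:
  P(spike) = 0.06·0.79·0.67 + 0.67·0.79·0.33 + 0.56·0.21·0.67 + 0.82·0.21·0.33
        = 0.031758 + 0.174669 + 0.078792 + 0.056826 = 0.342045
Configurations with minor quake contribute 0.231495, so
  P(minor quake | spike) = 0.231495 / 0.342045 ≈ 0.677

Now also conditioning on nearby quarry blast≠true:
P(spike | ¬nearby quarry blast) = 0.06*0.67 + 0.67*0.33 = 0.040200 + 0.221100 = 0.261300
The minor quake-present share is 0.67*0.33 = 0.221100.
So P(minor quake | spike, ¬nearby quarry blast) = 0.221100/0.261300 ≈ 0.846.
With nearby quarry blast excluded, minor quake must carry more of the explanatory weight for the spike.

P(minor quake | spike) ≈ 0.677; P(minor quake | spike, ¬nearby quarry blast) ≈ 0.846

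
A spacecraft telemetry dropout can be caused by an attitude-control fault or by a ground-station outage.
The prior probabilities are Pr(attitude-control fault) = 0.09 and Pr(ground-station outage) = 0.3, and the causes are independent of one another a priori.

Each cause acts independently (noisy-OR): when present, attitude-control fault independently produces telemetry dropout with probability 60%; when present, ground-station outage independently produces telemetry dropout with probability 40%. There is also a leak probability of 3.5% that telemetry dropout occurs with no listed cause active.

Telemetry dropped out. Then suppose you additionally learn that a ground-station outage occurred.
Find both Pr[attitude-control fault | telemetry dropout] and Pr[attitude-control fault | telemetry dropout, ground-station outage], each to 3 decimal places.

Under noisy-OR, P(telemetry dropout | causes) = 1 − (1−0.035)·∏(1−qᵢ) over the active causes.
P(telemetry dropout) = 0.035·0.91·0.7 + 0.421·0.91·0.3 + 0.614·0.09·0.7 + 0.7684·0.09·0.3 = 0.022295 + 0.114933 + 0.038682 + 0.020747 = 0.196657
The attitude-control fault-present share is 0.038682 + 0.020747 = 0.059429.
Hence the posterior is 0.059429/0.196657 ≈ 0.302.

With the extra evidence:
P(telemetry dropout | ground-station outage) = 0.421×0.91 + 0.7684×0.09 = 0.383110 + 0.069156 = 0.452266
Restricting to configurations with attitude-control fault present: 0.7684×0.09 = 0.069156.
P(attitude-control fault | telemetry dropout, ground-station outage) = 0.069156 / 0.452266 ≈ 0.153
The drop from 0.302 to 0.153 is the explaining-away (discounting) effect.

Pr[attitude-control fault | telemetry dropout] ≈ 0.302; Pr[attitude-control fault | telemetry dropout, ground-station outage] ≈ 0.153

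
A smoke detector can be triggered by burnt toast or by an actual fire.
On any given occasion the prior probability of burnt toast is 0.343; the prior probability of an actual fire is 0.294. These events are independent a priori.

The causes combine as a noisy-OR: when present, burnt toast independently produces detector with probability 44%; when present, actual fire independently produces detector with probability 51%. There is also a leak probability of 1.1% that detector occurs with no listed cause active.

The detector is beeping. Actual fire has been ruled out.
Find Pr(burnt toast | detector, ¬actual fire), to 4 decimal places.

Under noisy-OR, P(detector | causes) = 1 − (1−0.011)·∏(1−qᵢ) over the active causes.
By total probability over both values of burnt toast:
  P(detector | ¬actual fire) = 0.011×0.657 + 0.44616×0.343
        = 0.007227 + 0.153033 = 0.160260
The terms with burnt toast present sum to 0.153033, so
  P(burnt toast | detector, ¬actual fire) = 0.153033 / 0.160260 ≈ 0.9549

Pr(burnt toast | detector, ¬actual fire) ≈ 0.9549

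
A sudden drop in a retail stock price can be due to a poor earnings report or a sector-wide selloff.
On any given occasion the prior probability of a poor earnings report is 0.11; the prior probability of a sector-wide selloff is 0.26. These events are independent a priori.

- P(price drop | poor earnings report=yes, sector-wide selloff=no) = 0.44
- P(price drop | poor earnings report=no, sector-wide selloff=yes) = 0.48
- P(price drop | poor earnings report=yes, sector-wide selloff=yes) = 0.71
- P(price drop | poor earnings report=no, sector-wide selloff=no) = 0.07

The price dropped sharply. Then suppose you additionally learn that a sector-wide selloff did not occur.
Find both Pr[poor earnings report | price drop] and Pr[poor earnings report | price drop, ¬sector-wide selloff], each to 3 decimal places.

Pr[poor earnings report | price drop] ≈ 0.263; Pr[poor earnings report | price drop, ¬sector-wide selloff] ≈ 0.437

Sum P(price drop|·) weighted by the priors over the 4 (poor earnings report, sector-wide selloff) configurations:
  P(price drop) = 0.07*0.89*0.74 + 0.48*0.89*0.26 + 0.44*0.11*0.74 + 0.71*0.11*0.26
        = 0.046102 + 0.111072 + 0.035816 + 0.020306 = 0.213296
Configurations with poor earnings report contribute 0.056122, so
  P(poor earnings report | price drop) = 0.056122 / 0.213296 ≈ 0.263

Now condition on the additional information:
Enumerate both values of poor earnings report and weight by the priors:
  P(price drop | ¬sector-wide selloff) = 0.07*0.89 + 0.44*0.11
        = 0.062300 + 0.048400 = 0.110700
The terms with poor earnings report present sum to 0.048400, so
  P(poor earnings report | price drop, ¬sector-wide selloff) = 0.048400 / 0.110700 ≈ 0.437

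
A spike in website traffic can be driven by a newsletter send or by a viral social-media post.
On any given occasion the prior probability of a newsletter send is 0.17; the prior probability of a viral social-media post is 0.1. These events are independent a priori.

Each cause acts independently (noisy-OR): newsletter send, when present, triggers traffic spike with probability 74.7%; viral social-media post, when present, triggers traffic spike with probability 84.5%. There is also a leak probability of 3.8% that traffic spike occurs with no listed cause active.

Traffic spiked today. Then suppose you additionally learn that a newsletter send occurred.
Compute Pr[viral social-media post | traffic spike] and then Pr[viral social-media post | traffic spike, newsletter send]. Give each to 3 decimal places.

Pr[viral social-media post | traffic spike] ≈ 0.376; Pr[viral social-media post | traffic spike, newsletter send] ≈ 0.124

Under noisy-OR, P(traffic spike | causes) = 1 − (1−0.038)·∏(1−qᵢ) over the active causes.
By total probability over the 4 (newsletter send, viral social-media post) configurations:
  P(traffic spike) = 0.038*0.83*0.9 + 0.85089*0.83*0.1 + 0.756614*0.17*0.9 + 0.962275*0.17*0.1
        = 0.028386 + 0.070624 + 0.115762 + 0.016359 = 0.231131
Configurations with viral social-media post contribute 0.086983, so
  P(viral social-media post | traffic spike) = 0.086983 / 0.231131 ≈ 0.376

With the extra evidence:
By total probability over both values of viral social-media post:
  P(traffic spike | newsletter send) = 0.756614×0.9 + 0.962275×0.1
        = 0.680953 + 0.096228 = 0.777181
The terms with viral social-media post present sum to 0.096228, so
  P(viral social-media post | traffic spike, newsletter send) = 0.096228 / 0.777181 ≈ 0.124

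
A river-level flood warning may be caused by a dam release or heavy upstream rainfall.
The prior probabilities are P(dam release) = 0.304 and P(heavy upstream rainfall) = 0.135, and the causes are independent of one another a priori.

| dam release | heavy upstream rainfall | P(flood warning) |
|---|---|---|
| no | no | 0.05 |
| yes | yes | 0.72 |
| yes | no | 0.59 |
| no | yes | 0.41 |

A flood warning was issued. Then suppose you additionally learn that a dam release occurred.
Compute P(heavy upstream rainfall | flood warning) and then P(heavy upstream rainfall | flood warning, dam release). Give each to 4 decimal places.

For the numerator, keep only heavy upstream rainfall=true terms: 0.038524 + 0.029549 = 0.068073
Normalizer over all consistent configurations: 0.05·0.696·0.865 + 0.41·0.696·0.135 + 0.59·0.304·0.865 + 0.72·0.304·0.135 = 0.253321
P(heavy upstream rainfall | flood warning) = 0.068073/0.253321 ≈ 0.2687

With the extra evidence:
Numerator (weight on configurations with heavy upstream rainfall): 0.72*0.135 = 0.097200
Normalizer over all consistent configurations: 0.59*0.865 + 0.72*0.135 = 0.607550
Posterior = 0.097200 / 0.607550 ≈ 0.1600
This is intercausal reasoning (explaining away): once dam release accounts for the flood warning, heavy upstream rainfall becomes less likely.

P(heavy upstream rainfall | flood warning) ≈ 0.2687; P(heavy upstream rainfall | flood warning, dam release) ≈ 0.1600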